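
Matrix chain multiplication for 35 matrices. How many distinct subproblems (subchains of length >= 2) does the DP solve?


Subproblems are indexed by (i, j) where i < j.
Number of such pairs = n*(n-1)/2
= 35 * 34 / 2
= 595


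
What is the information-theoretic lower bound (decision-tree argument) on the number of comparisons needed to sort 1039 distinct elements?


A binary decision tree of height h has at most 2^h leaves and needs at least n! of them, so h >= ceil(log2(n!)).
1039! is far too large to multiply out, so use Stirling's series:
  ln(n!) ~ n ln n - n + (1/2) ln(2 pi n) + 1/(12n)  (error below 1/(360 n^3), negligible here)
  ln(1039) = 6.9460140
  n ln n = 1039 * 6.9460140 = 7216.9085
  (1/2) ln(2 pi * 1039) = (1/2) ln(6528.2295) = 4.3919
  1/(12*1039) = 0.0001
  ln(1039!) ~ 7216.9085 - 1039 + 4.3919 + 0.0001 = 6182.3005
Convert to base 2: log2(1039!) = 6182.3005 / ln 2 = 6182.3005 / 0.69314718 = 8919.1743
ceil(8919.1743) = 8920


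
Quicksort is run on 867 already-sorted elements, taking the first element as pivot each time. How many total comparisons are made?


Sum of comparisons per partition:
866 + 865 + ... + 1 + 0
= 867 * (867 - 1) / 2
= 867 * 866 / 2
= 375411


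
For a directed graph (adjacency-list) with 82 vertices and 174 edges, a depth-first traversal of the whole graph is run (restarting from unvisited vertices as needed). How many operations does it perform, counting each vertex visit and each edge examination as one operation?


A full DFS traversal visits each vertex once and examines each edge once.
V = 82
E = 174
Sum = 82 + 174 = 256


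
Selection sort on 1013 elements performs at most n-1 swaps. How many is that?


Each of the 1012 passes places one element in its final position.
Pass 1: swap minimum into position 0
Pass 2: swap minimum of remaining into position 1
...
Pass 1012: last two elements, one swap
Maximum swaps = 1013 - 1 = 1012


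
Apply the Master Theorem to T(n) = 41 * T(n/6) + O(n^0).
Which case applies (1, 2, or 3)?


The Master Theorem: T(n) = a*T(n/b) + O(n^c)
  a = 41, b = 6, c = 0
log_b(a) = log_6(41) ~ 2.073
Compare b^c with a: 6^0 = 1 < 41, so c < log_b(a).
Since c < log_b(a), Case 1 applies.
T(n) = O(n^(log_6 41)) ~ O(n^2.073)
Master Theorem case = 1


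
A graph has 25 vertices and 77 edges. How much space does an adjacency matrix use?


Adjacency matrix: V x V grid of entries
Space = V^2 = 25^2 = 25 * 25 = 625


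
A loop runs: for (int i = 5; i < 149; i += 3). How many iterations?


Loop starts at i = 5, increments by 3, stops when i >= 149.
Number of iterations = ceil((149 - 5) / 3)
= ceil(144 / 3)
= 48


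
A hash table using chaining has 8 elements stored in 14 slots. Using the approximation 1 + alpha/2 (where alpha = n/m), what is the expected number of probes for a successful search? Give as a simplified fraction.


Load factor alpha = n/m = 8/14
Expected probes = 1 + alpha/2 = 1 + 8/(2*14)
= 1 + 8/28
= 28/28 + 8/28
= 36/28
Simplify: 9/7


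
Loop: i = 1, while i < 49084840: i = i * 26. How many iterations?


i multiplies by 26 each step:
i = 1 -> 26 -> 676 -> 17576 -> 456976 -> 11881376 -> 308915776 (stop)
Iterations = ceil(log_26(49084840)) = 6


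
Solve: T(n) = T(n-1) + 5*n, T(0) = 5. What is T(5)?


Expanding the recurrence:
T(5) = T(4) + 5*5
       = T(3) + 5*4 + 5*5
       ...
       = T(0) + 5*(1 + 2 + ... + 5)
       = 5 + 5 * 5*6/2
       = 5 + 5 * 15
       = 5 + 75 = 80


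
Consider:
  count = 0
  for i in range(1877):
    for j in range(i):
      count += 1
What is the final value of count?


For each i, the inner loop runs i times:
  i=0: inner runs 0 times
  i=1: inner runs 1 time
  i=2: inner runs 2 times
  i=3: inner runs 3 times
  i=4: inner runs 4 times
  i=5: inner runs 5 times
  i=6: inner runs 6 times
  i=7: inner runs 7 times
  ...
Total = 0 + 1 + 2 + ... + 1876 = 1877*(1877-1)/2 = 1760626


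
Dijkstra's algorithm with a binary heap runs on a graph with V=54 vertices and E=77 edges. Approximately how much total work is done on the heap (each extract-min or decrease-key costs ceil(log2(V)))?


Dijkstra with a binary heap: each vertex is extracted once, each edge may relax once.
Each heap operation costs O(log V).
V + E = 54 + 77 = 131
ceil(log2(54)) = 6 (since 2^5 = 32 < 54 <= 64 = 2^6)
Total heap work = (V+E) * ceil(log2(V)) = 131 * 6 = 786


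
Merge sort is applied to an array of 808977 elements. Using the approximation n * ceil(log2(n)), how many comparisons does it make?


Merge sort divides the array into halves recursively.
Number of levels = ceil(log2(808977)) = 20
At each level, approximately n = 808977 comparisons are needed for merging.
Total comparisons ~ n * ceil(log2(n)) = 808977 * 20 = 16179540


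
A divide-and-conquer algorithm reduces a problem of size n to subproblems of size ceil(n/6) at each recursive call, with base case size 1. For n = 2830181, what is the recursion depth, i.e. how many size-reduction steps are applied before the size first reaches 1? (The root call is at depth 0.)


Each step divides the size by 6 (rounding up); after k steps the size is ceil(n/6^k), which equals 1 exactly when 6^k >= n.
So the depth is the smallest k with 6^k >= 2830181, i.e. ceil(log_6(2830181)).
6^8 = 1679616 < 2830181 <= 10077696 = 6^9
Recursion depth = 9


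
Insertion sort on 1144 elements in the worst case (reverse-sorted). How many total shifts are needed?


In the worst case (reverse-sorted), each element shifts past all previous:
  Element 1: 1 shifts
  Element 2: 2 shifts
  Element 3: 3 shifts
  Element 4: 4 shifts
  Element 5: 5 shifts
  ...
  Element 1143: 1143 shifts
Total = 1 + 2 + ... + 1143
= 1144*(1144-1)/2 = 653796


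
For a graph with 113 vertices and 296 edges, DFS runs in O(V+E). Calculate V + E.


A full DFS traversal visits each vertex once and examines each edge once.
V = 113
E = 296
Sum = 113 + 296 = 409


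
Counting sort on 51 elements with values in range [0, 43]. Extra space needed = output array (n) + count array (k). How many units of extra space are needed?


Output array size: 51 (to store sorted result)
Count array size: 44 (one slot per possible value, range 0 to 43)
Total extra space = 51 + 44 = 95


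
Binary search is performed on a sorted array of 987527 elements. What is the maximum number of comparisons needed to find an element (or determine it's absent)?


Binary search halves the search space each comparison:
  Step 1: search space = 987527 -> 493763
  Step 2: search space = 493763 -> 246881
  Step 3: search space = 246881 -> 123440
  Step 4: search space = 123440 -> 61720
  Step 5: search space = 61720 -> 30860
  Step 6: search space = 30860 -> 15430
  Step 7: search space = 15430 -> 7715
  Step 8: search space = 7715 -> 3857
  Step 9: search space = 3857 -> 1928
  Step 10: search space = 1928 -> 964
  Step 11: search space = 964 -> 482
  Step 12: search space = 482 -> 241
  Step 13: search space = 241 -> 120
  Step 14: search space = 120 -> 60
  Step 15: search space = 60 -> 30
  Step 16: search space = 30 -> 15
  Step 17: search space = 15 -> 7
  Step 18: search space = 7 -> 3
  Step 19: search space = 3 -> 1
  Step 20: search space = 1 (final check)
Maximum comparisons = floor(log2(987527)) + 1 = 19 + 1 = 20


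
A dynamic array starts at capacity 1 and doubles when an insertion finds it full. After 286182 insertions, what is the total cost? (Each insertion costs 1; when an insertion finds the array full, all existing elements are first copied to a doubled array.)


Insertion cost: 286182 (one per element)
Resizes occur just before inserting elements 2, 3, 5, 9, ...
Elements copied at each resize: 1 + 2 + 4 + 8 + 16 + 32 + 64 + 128 + 256 + 512 + 1024 + 2048 + 4096 + 8192 + 16384 + 32768 + 65536 + 131072 + 262144
Sum of copies = 524287 (geometric series: 2^k - 1)
Total = 286182 + 524287 = 810469


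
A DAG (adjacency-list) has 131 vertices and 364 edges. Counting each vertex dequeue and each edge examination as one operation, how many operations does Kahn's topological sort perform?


V = 131 (vertex processing)
E = 364 (edge processing)
V + E = 131 + 364 = 495


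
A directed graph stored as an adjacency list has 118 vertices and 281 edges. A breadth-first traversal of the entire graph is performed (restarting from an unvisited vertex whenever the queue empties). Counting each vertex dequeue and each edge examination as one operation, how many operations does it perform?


A full BFS traversal dequeues each vertex once and examines each edge once.
Vertex visits: 118
Edge visits: 281
V + E = 118 + 281 = 399


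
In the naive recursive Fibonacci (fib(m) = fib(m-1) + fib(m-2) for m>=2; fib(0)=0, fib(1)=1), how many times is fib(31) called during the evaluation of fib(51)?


Let N(m) = number of times fib(m) is called while evaluating fib(51).
N(51) = 1 (the initial call).
N(50) = 1 (only fib(51) calls it).
For 1 <= m <= 49: fib(m) is called by fib(m+1) and fib(m+2), so
  N(m) = N(m+1) + N(m+2).
fib(0) is called only by fib(2), so N(0) = N(2).
Walk down from m=51:
  N(51)=1, N(50)=1, N(49)=2, N(48)=3, N(47)=5, N(46)=8, N(45)=13, N(44)=21, N(43)=34, N(42)=55, N(41)=89, N(40)=144, N(39)=233, N(38)=377, N(37)=610, N(36)=987, N(35)=1597, N(34)=2584, N(33)=4181, N(32)=6765, N(31)=10946
N(31) = 10946


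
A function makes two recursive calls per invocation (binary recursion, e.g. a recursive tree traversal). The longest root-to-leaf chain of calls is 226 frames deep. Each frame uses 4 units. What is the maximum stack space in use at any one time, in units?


Binary recursion: the two calls run one after the other, so only one root-to-leaf chain of frames is on the stack at a time.
Maximum depth (longest chain) = 226 frames
Each frame = 4 units
Max stack space = 226 * 4 = 904


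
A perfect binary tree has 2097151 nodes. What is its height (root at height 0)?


For a perfect binary tree of height h: n = 2^(h+1) - 1, so h = log2(n+1) - 1.
  n + 1 = 2097152 = 2^21
  log2(2097152) = 21
  height = 21 - 1 = 20


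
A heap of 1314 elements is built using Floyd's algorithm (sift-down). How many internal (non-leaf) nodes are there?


Leaf nodes occupy roughly half the array.
Sift-down is called for each internal node, starting from the last one.
Internal nodes = floor(n/2) = floor(1314/2) = 657


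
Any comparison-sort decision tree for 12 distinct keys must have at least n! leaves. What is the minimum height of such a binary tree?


A binary decision tree of height h has at most 2^h leaves and needs at least n! of them, so h >= ceil(log2(n!)).
Compute 12! as a running product:
  x2 = 2, x3 = 6, x4 = 24, x5 = 120
  x6 = 720, x7 = 5040, x8 = 40320, x9 = 362880
  x10 = 3628800, x11 = 39916800, x12 = 479001600
12! = 479001600
Bracket between powers of 2:
  2^28 = 268435456 < 479001600 <= 536870912 = 2^29
So ceil(log2(12!)) = 29


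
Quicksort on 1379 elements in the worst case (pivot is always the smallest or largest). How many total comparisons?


In the worst case, each partition step picks the worst pivot:
  Partition 1: 1378 comparisons (n-1 elements to compare)
  Partition 2: 1377 comparisons
  Partition 3: 1376 comparisons
  Partition 4: 1375 comparisons
  Partition 5: 1374 comparisons
  ...
  Last partition: 0 comparisons
Total = (n-1) + (n-2) + ... + 1 + 0 = n*(n-1)/2
= 1379*1378/2 = 950131


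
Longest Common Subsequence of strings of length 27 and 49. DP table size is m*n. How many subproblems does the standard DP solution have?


DP table indexed by positions in both strings.
First string: 27 positions
Second string: 49 positions
Total = 27 * 49 = 1323


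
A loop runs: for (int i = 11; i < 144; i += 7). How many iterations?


Loop starts at i = 11, increments by 7, stops when i >= 144.
Number of iterations = ceil((144 - 11) / 7)
= ceil(133 / 7)
= 19


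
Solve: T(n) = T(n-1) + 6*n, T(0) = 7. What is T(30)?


Expanding the recurrence:
T(30) = T(29) + 6*30
       = T(28) + 6*29 + 6*30
       ...
       = T(0) + 6*(1 + 2 + ... + 30)
       = 7 + 6 * 30*31/2
       = 7 + 6 * 465
       = 7 + 2790 = 2797


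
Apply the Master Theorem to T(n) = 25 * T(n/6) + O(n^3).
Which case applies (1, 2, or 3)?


The Master Theorem: T(n) = a*T(n/b) + O(n^c)
  a = 25, b = 6, c = 3
log_b(a) = log_6(25) ~ 1.796
Compare b^c with a: 6^3 = 216 > 25, so c > log_b(a).
Since c > log_b(a), Case 3 applies.
T(n) = O(n^3)
Master Theorem case = 3


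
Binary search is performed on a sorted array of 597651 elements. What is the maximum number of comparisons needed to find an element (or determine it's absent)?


Binary search halves the search space each comparison:
  Step 1: search space = 597651 -> 298825
  Step 2: search space = 298825 -> 149412
  Step 3: search space = 149412 -> 74706
  Step 4: search space = 74706 -> 37353
  Step 5: search space = 37353 -> 18676
  Step 6: search space = 18676 -> 9338
  Step 7: search space = 9338 -> 4669
  Step 8: search space = 4669 -> 2334
  Step 9: search space = 2334 -> 1167
  Step 10: search space = 1167 -> 583
  Step 11: search space = 583 -> 291
  Step 12: search space = 291 -> 145
  Step 13: search space = 145 -> 72
  Step 14: search space = 72 -> 36
  Step 15: search space = 36 -> 18
  Step 16: search space = 18 -> 9
  Step 17: search space = 9 -> 4
  Step 18: search space = 4 -> 2
  Step 19: search space = 2 -> 1
  Step 20: search space = 1 (final check)
Maximum comparisons = floor(log2(597651)) + 1 = 19 + 1 = 20


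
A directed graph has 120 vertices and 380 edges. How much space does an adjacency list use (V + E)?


Adjacency list: one list head per vertex + one entry per edge
Vertex heads: 120
Edge entries: 380
Total = 120 + 380 = 500


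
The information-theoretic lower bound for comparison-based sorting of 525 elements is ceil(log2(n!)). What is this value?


A binary decision tree of height h has at most 2^h leaves and needs at least n! of them, so h >= ceil(log2(n!)).
525! is far too large to multiply out, so use Stirling's series:
  ln(n!) ~ n ln n - n + (1/2) ln(2 pi n) + 1/(12n)  (error below 1/(360 n^3), negligible here)
  ln(525) = 6.2633983
  n ln n = 525 * 6.2633983 = 3288.2841
  (1/2) ln(2 pi * 525) = (1/2) ln(3298.6723) = 4.0506
  1/(12*525) = 0.0002
  ln(525!) ~ 3288.2841 - 525 + 4.0506 + 0.0002 = 2767.3349
Convert to base 2: log2(525!) = 2767.3349 / ln 2 = 2767.3349 / 0.69314718 = 3992.4203
ceil(3992.4203) = 3993


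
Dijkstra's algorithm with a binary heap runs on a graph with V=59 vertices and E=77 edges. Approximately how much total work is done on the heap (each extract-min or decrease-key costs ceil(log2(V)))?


Dijkstra with a binary heap: each vertex is extracted once, each edge may relax once.
Each heap operation costs O(log V).
V + E = 59 + 77 = 136
ceil(log2(59)) = 6 (since 2^5 = 32 < 59 <= 64 = 2^6)
Total heap work = (V+E) * ceil(log2(V)) = 136 * 6 = 816


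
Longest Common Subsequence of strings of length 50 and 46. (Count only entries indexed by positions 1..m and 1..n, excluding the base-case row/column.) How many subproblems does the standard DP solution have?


DP table indexed by positions in both strings.
First string: 50 positions
Second string: 46 positions
Total = 50 * 46 = 2300


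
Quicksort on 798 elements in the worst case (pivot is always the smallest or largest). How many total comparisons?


In the worst case, each partition step picks the worst pivot:
  Partition 1: 797 comparisons (n-1 elements to compare)
  Partition 2: 796 comparisons
  Partition 3: 795 comparisons
  Partition 4: 794 comparisons
  Partition 5: 793 comparisons
  ...
  Last partition: 0 comparisons
Total = (n-1) + (n-2) + ... + 1 + 0 = n*(n-1)/2
= 798*797/2 = 318003


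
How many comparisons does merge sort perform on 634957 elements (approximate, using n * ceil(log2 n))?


Recursion depth: ceil(log2(634957)) = 20
Each recursion level merges n = 634957 elements
Total = 634957 * 20 = 12699140


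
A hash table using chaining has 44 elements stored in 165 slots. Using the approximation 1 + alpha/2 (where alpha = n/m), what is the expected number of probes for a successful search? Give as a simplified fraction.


Load factor alpha = n/m = 44/165
Expected probes = 1 + alpha/2 = 1 + 44/(2*165)
= 1 + 44/330
= 330/330 + 44/330
= 374/330
Simplify: 17/15


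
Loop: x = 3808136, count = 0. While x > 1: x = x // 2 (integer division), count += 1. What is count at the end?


The variable x halves each step:
x = 3808136 -> 1904068 -> 952034 -> 476017 -> 238008 -> 119004 -> 59502 -> 29751 -> 14875 -> 7437 -> 3718 -> 1859 -> 929 -> 464 -> 232 -> 116 -> 58 -> 29 -> 14 -> 7 -> 3 -> 1
Number of halvings = floor(log2(3808136)) = 21


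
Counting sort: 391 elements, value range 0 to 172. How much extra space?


n = 391 (output array)
k = 173 (count array for 173 distinct values)
Extra space = 391 + 173 = 564


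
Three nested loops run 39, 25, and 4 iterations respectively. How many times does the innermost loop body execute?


Loop 1 (outermost): 39 iterations
Loop 2 (middle): 25 iterations per outer
Loop 3 (innermost): 4 iterations per middle
Total = 39 * 25 * 4 = 3900


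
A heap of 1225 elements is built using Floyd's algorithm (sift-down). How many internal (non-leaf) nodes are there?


Leaf nodes occupy roughly half the array.
Sift-down is called for each internal node, starting from the last one.
Internal nodes = floor(n/2) = floor(1225/2) = 612


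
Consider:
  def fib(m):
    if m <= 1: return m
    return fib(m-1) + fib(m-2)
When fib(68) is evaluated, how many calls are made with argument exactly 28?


Let N(m) = number of times fib(m) is called while evaluating fib(68).
N(68) = 1 (the initial call).
N(67) = 1 (only fib(68) calls it).
For 1 <= m <= 66: fib(m) is called by fib(m+1) and fib(m+2), so
  N(m) = N(m+1) + N(m+2).
fib(0) is called only by fib(2), so N(0) = N(2).
Walk down from m=68:
  N(68)=1, N(67)=1, N(66)=2, N(65)=3, N(64)=5, N(63)=8, N(62)=13, N(61)=21, N(60)=34, N(59)=55, N(58)=89, N(57)=144, N(56)=233, N(55)=377, N(54)=610, N(53)=987, N(52)=1597, N(51)=2584, N(50)=4181, N(49)=6765, N(48)=10946, N(47)=17711, N(46)=28657, N(45)=46368, N(44)=75025, N(43)=121393, N(42)=196418, N(41)=317811, N(40)=514229, N(39)=832040, N(38)=1346269, N(37)=2178309, N(36)=3524578, N(35)=5702887, N(34)=9227465, N(33)=14930352, N(32)=24157817, N(31)=39088169, N(30)=63245986, N(29)=102334155, N(28)=165580141
N(28) = 165580141


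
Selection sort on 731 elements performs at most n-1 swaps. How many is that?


Each of the 730 passes places one element in its final position.
Pass 1: swap minimum into position 0
Pass 2: swap minimum of remaining into position 1
...
Pass 730: last two elements, one swap
Maximum swaps = 731 - 1 = 730


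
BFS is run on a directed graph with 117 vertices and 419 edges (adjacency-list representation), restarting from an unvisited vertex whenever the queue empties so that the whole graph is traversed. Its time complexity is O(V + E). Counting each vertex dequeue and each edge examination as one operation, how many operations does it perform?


A full BFS traversal dequeues each vertex exactly once and examines each directed edge exactly once.
V = 117 (vertex processing cost)
E = 419 (edge examination cost)
Total operations proportional to V + E = 117 + 419 = 536


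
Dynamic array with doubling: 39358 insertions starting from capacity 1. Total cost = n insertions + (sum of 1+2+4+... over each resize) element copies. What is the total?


n = 39358
Insertion costs: 39358
Resizes copy 1, 2, 4, ... up to the largest power of 2 that is <= n-1 = 39357, i.e. 32768.
Copy costs = 1 + 2 + 4 + 8 + 16 + 32 + 64 + 128 + 256 + 512 + 1024 + 2048 + 4096 + 8192 + 16384 + 32768 = 65535
Total = 39358 + 65535 = 104893


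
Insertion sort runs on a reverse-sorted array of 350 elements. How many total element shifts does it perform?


Sum of shifts = 1 + 2 + 3 + ... + 349
= 350 * 349 / 2
= 122150 / 2
= 61075


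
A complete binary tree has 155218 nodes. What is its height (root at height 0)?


In a complete binary tree, level k holds nodes 2^k .. 2^(k+1)-1 (1-indexed).
Height = floor(log2(n)) = floor(log2(155218)) = 17
Check: 2^17 = 131072 <= 155218 < 262144 = 2^18


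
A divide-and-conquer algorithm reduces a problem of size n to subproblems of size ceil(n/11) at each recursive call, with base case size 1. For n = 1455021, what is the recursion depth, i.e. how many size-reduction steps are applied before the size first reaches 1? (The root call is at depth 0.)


Each step divides the size by 11 (rounding up); after k steps the size is ceil(n/11^k), which equals 1 exactly when 11^k >= n.
So the depth is the smallest k with 11^k >= 1455021, i.e. ceil(log_11(1455021)).
11^5 = 161051 < 1455021 <= 1771561 = 11^6
Recursion depth = 6


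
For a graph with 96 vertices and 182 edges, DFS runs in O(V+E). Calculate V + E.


A full DFS traversal visits each vertex once and examines each edge once.
V = 96
E = 182
Sum = 96 + 182 = 278


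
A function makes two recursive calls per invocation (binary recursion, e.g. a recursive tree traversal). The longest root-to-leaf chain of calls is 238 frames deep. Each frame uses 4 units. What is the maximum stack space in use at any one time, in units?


Binary recursion: the two calls run one after the other, so only one root-to-leaf chain of frames is on the stack at a time.
Maximum depth (longest chain) = 238 frames
Each frame = 4 units
Max stack space = 238 * 4 = 952


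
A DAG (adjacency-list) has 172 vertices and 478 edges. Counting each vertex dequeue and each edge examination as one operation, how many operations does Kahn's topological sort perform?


V = 172 (vertex processing)
E = 478 (edge processing)
V + E = 172 + 478 = 650


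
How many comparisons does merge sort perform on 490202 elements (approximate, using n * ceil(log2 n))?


Recursion depth: ceil(log2(490202)) = 19
Each recursion level merges n = 490202 elements
Total = 490202 * 19 = 9313838


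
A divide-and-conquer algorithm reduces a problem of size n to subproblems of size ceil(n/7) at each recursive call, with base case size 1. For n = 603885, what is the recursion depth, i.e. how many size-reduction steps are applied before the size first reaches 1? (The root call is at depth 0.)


Each step divides the size by 7 (rounding up); after k steps the size is ceil(n/7^k), which equals 1 exactly when 7^k >= n.
So the depth is the smallest k with 7^k >= 603885, i.e. ceil(log_7(603885)).
7^6 = 117649 < 603885 <= 823543 = 7^7
Recursion depth = 7


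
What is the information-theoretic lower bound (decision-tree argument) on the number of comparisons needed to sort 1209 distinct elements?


A binary decision tree of height h has at most 2^h leaves and needs at least n! of them, so h >= ceil(log2(n!)).
1209! is far too large to multiply out, so use Stirling's series:
  ln(n!) ~ n ln n - n + (1/2) ln(2 pi n) + 1/(12n)  (error below 1/(360 n^3), negligible here)
  ln(1209) = 7.0975489
  n ln n = 1209 * 7.0975489 = 8580.9366
  (1/2) ln(2 pi * 1209) = (1/2) ln(7596.3710) = 4.4677
  1/(12*1209) = 0.0001
  ln(1209!) ~ 8580.9366 - 1209 + 4.4677 + 0.0001 = 7376.4044
Convert to base 2: log2(1209!) = 7376.4044 / ln 2 = 7376.4044 / 0.69314718 = 10641.9021
ceil(10641.9021) = 10642


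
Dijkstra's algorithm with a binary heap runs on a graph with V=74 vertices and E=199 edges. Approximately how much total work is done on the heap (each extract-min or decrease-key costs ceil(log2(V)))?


Dijkstra with a binary heap: each vertex is extracted once, each edge may relax once.
Each heap operation costs O(log V).
V + E = 74 + 199 = 273
ceil(log2(74)) = 7 (since 2^6 = 64 < 74 <= 128 = 2^7)
Total heap work = (V+E) * ceil(log2(V)) = 273 * 7 = 1911


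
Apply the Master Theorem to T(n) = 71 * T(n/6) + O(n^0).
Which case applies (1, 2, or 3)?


The Master Theorem: T(n) = a*T(n/b) + O(n^c)
  a = 71, b = 6, c = 0
log_b(a) = log_6(71) ~ 2.379
Compare b^c with a: 6^0 = 1 < 71, so c < log_b(a).
Since c < log_b(a), Case 1 applies.
T(n) = O(n^(log_6 71)) ~ O(n^2.379)
Master Theorem case = 1


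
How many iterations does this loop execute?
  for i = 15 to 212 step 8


The loop variable i takes values starting at 15 and increments by 8 each iteration.
Sequence: i = 15, 23, 31, 39, 47, 55, 63, 71, 79, ...
The upper bound 212 is inclusive, so the count is floor((last - first) / step) + 1:
floor((212 - 15) / 8) + 1 = floor(197/8) + 1 = 24 + 1 = 25


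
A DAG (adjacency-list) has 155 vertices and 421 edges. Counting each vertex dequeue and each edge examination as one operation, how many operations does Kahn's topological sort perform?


V = 155 (vertex processing)
E = 421 (edge processing)
V + E = 155 + 421 = 576


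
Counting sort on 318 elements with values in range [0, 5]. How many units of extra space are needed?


Output array size: 318 (to store sorted result)
Count array size: 6 (one slot per possible value, range 0 to 5)
Total extra space = 318 + 6 = 324


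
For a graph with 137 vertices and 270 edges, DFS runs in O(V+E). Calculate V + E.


A full DFS traversal visits each vertex once and examines each edge once.
V = 137
E = 270
Sum = 137 + 270 = 407


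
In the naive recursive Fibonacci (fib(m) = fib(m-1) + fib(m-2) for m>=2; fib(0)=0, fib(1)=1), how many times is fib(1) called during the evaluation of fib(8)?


Let N(m) = number of times fib(m) is called while evaluating fib(8).
N(8) = 1 (the initial call).
N(7) = 1 (only fib(8) calls it).
For 1 <= m <= 6: fib(m) is called by fib(m+1) and fib(m+2), so
  N(m) = N(m+1) + N(m+2).
fib(0) is called only by fib(2), so N(0) = N(2).
Walk down from m=8:
  N(8)=1, N(7)=1, N(6)=2, N(5)=3, N(4)=5, N(3)=8, N(2)=13, N(1)=21
N(1) = 21


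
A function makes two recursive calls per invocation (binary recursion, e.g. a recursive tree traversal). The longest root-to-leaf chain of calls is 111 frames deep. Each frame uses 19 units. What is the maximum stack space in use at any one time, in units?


Binary recursion: the two calls run one after the other, so only one root-to-leaf chain of frames is on the stack at a time.
Maximum depth (longest chain) = 111 frames
Each frame = 19 units
Max stack space = 111 * 19 = 2109


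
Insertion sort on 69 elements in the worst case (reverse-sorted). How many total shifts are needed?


In the worst case (reverse-sorted), each element shifts past all previous:
  Element 1: 1 shifts
  Element 2: 2 shifts
  Element 3: 3 shifts
  Element 4: 4 shifts
  Element 5: 5 shifts
  ...
  Element 68: 68 shifts
Total = 1 + 2 + ... + 68
= 69*(69-1)/2 = 2346


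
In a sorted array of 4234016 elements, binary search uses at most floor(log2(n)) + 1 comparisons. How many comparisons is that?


Halving sequence: 4234016 -> 2117008 -> 1058504 -> 529252 -> 264626 -> 132313 -> 66156 -> 33078 -> 16539 -> 8269 -> 4134 -> 2067 -> 1033 -> 516 -> 258 -> 129 -> 64 -> 32 -> 16 -> 8 -> 4 -> 2 -> 1
Number of halvings = 22
Max comparisons = 22 + 1 = 23


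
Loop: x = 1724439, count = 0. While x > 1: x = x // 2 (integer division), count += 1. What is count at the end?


The variable x halves each step:
x = 1724439 -> 862219 -> 431109 -> 215554 -> 107777 -> 53888 -> 26944 -> 13472 -> 6736 -> 3368 -> 1684 -> 842 -> 421 -> 210 -> 105 -> 52 -> 26 -> 13 -> 6 -> 3 -> 1
Number of halvings = floor(log2(1724439)) = 20


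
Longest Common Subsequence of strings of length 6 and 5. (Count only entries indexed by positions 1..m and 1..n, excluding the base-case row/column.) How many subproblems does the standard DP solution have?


DP table indexed by positions in both strings.
First string: 6 positions
Second string: 5 positions
Total = 6 * 5 = 30


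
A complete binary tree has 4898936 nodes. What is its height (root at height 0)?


In a complete binary tree, level k holds nodes 2^k .. 2^(k+1)-1 (1-indexed).
Height = floor(log2(n)) = floor(log2(4898936)) = 22
Check: 2^22 = 4194304 <= 4898936 < 8388608 = 2^23


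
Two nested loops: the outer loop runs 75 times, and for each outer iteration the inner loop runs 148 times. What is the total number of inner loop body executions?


Outer loop: 75 iterations
Inner loop: 148 iterations per outer iteration
Total = 75 * 148 = 11100


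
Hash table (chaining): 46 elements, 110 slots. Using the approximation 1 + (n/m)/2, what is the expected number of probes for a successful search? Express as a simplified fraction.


Computing expected probes:
alpha = 46/110
= 1 + alpha/2
= 1 + 46/(2*110)
= (2*110 + 46) / (2*110)
= 266/220 = 133/110


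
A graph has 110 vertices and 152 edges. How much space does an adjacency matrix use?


Adjacency matrix: V x V grid of entries
Space = V^2 = 110^2 = 110 * 110 = 12100


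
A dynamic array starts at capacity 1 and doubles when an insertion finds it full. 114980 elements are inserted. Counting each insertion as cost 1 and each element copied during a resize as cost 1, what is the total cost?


n = 114980
Insertion costs: 114980
Resizes copy 1, 2, 4, ... up to the largest power of 2 that is <= n-1 = 114979, i.e. 65536.
Copy costs = 1 + 2 + 4 + 8 + 16 + 32 + 64 + 128 + 256 + 512 + 1024 + 2048 + 4096 + 8192 + 16384 + 32768 + 65536 = 131071
Total = 114980 + 131071 = 246051


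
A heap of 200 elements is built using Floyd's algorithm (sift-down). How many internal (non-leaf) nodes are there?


Leaf nodes occupy roughly half the array.
Sift-down is called for each internal node, starting from the last one.
Internal nodes = floor(n/2) = floor(200/2) = 100


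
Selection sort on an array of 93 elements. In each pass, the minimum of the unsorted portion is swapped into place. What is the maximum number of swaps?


Selection sort performs one swap per pass:
  Pass 1: find min in positions 0 to 92, swap with position 0
  Pass 2: find min in positions 1 to 92, swap with position 1
  Pass 3: find min in positions 2 to 92, swap with position 2
  Pass 4: find min in positions 3 to 92, swap with position 3
  Pass 5: find min in positions 4 to 92, swap with position 4
  ... (87 more passes)
Total passes (and swaps) = n - 1 = 93 - 1 = 92


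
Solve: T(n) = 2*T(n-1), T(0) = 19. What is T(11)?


Unrolling:
T(11) = 2*T(10) = 2^2*T(9) = ... = 2^11*T(0)
= 2^11 * 19
= 2048 * 19 = 38912


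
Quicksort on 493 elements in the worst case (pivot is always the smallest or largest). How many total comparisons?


In the worst case, each partition step picks the worst pivot:
  Partition 1: 492 comparisons (n-1 elements to compare)
  Partition 2: 491 comparisons
  Partition 3: 490 comparisons
  Partition 4: 489 comparisons
  Partition 5: 488 comparisons
  ...
  Last partition: 0 comparisons
Total = (n-1) + (n-2) + ... + 1 + 0 = n*(n-1)/2
= 493*492/2 = 121278


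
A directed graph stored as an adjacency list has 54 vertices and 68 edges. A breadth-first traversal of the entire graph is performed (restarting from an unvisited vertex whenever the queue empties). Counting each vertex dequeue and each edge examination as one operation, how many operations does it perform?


A full BFS traversal dequeues each vertex once and examines each edge once.
Vertex visits: 54
Edge visits: 68
V + E = 54 + 68 = 122


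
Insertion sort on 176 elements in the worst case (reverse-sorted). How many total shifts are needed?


In the worst case (reverse-sorted), each element shifts past all previous:
  Element 1: 1 shifts
  Element 2: 2 shifts
  Element 3: 3 shifts
  Element 4: 4 shifts
  Element 5: 5 shifts
  ...
  Element 175: 175 shifts
Total = 1 + 2 + ... + 175
= 176*(176-1)/2 = 15400


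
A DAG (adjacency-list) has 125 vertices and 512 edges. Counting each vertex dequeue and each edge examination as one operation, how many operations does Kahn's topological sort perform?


V = 125 (vertex processing)
E = 512 (edge processing)
V + E = 125 + 512 = 637


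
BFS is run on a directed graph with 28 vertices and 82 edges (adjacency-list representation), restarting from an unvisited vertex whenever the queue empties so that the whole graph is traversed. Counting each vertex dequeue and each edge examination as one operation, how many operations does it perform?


A full BFS traversal dequeues each vertex exactly once and examines each directed edge exactly once.
V = 28 (vertex processing cost)
E = 82 (edge examination cost)
Total operations proportional to V + E = 28 + 82 = 110


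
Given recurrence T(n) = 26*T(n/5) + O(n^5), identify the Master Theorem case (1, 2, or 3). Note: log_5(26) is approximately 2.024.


Master Theorem parameters: a=26, b=5, c=5
log_b(a) = 2.024
Compare b^c with a: 5^5 = 3125 > 26, so c > log_b(a).
Comparing c=5 vs log_b(a)=2.024:
5 > 2.024 => Case 3
Result: T(n) = O(n^5)
Master Theorem case = 3


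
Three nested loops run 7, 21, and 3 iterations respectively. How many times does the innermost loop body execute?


Loop 1 (outermost): 7 iterations
Loop 2 (middle): 21 iterations per outer
Loop 3 (innermost): 3 iterations per middle
Total = 7 * 21 * 3 = 441


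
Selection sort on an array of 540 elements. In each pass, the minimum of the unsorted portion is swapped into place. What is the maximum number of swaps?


Selection sort performs one swap per pass:
  Pass 1: find min in positions 0 to 539, swap with position 0
  Pass 2: find min in positions 1 to 539, swap with position 1
  Pass 3: find min in positions 2 to 539, swap with position 2
  Pass 4: find min in positions 3 to 539, swap with position 3
  Pass 5: find min in positions 4 to 539, swap with position 4
  ... (534 more passes)
Total passes (and swaps) = n - 1 = 540 - 1 = 539


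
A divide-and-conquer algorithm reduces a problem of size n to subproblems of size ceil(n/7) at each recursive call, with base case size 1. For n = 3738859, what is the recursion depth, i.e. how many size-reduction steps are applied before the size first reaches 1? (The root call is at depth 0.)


Each step divides the size by 7 (rounding up); after k steps the size is ceil(n/7^k), which equals 1 exactly when 7^k >= n.
So the depth is the smallest k with 7^k >= 3738859, i.e. ceil(log_7(3738859)).
7^7 = 823543 < 3738859 <= 5764801 = 7^8
Recursion depth = 8


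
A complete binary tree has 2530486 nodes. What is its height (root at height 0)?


In a complete binary tree, level k holds nodes 2^k .. 2^(k+1)-1 (1-indexed).
Height = floor(log2(n)) = floor(log2(2530486)) = 21
Check: 2^21 = 2097152 <= 2530486 < 4194304 = 2^22


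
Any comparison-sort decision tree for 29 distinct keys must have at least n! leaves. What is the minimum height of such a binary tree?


A binary decision tree of height h has at most 2^h leaves and needs at least n! of them, so h >= ceil(log2(n!)).
Compute 29! as a running product:
  x2 = 2, x3 = 6, x4 = 24, x5 = 120
  x6 = 720, x7 = 5040, x8 = 40320, x9 = 362880
  x10 = 3628800, x11 = 39916800, x12 = 479001600, x13 = 6227020800
  x14 = 87178291200, x15 = 1307674368000, x16 = 20922789888000, x17 = 355687428096000
  x18 = 6402373705728000, x19 = 121645100408832000, x20 = 2432902008176640000, x21 = 51090942171709440000
  x22 = 1124000727777607680000, x23 = 25852016738884976640000, x24 = 620448401733239439360000, x25 = 15511210043330985984000000
  x26 = 403291461126605635584000000, x27 = 10888869450418352160768000000, x28 = 304888344611713860501504000000, x29 = 8841761993739701954543616000000
29! = 8841761993739701954543616000000
Bracket between powers of 2:
  2^102 = 5070602400912917605986812821504 < 8841761993739701954543616000000 <= 10141204801825835211973625643008 = 2^103
So ceil(log2(29!)) = 103


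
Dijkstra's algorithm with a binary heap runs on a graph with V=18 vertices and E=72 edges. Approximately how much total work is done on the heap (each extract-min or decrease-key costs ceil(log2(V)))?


Dijkstra with a binary heap: each vertex is extracted once, each edge may relax once.
Each heap operation costs O(log V).
V + E = 18 + 72 = 90
ceil(log2(18)) = 5 (since 2^4 = 16 < 18 <= 32 = 2^5)
Total heap work = (V+E) * ceil(log2(V)) = 90 * 5 = 450


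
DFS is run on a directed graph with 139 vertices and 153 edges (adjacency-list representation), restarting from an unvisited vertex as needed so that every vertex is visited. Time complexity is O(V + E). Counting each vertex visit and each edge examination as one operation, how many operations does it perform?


A full DFS traversal processes each vertex exactly once (push/pop on stack).
Each directed edge is examined once.
V = 139, E = 153
V + E = 292


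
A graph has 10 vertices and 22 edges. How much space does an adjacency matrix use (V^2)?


Adjacency matrix: V x V grid of entries
Space = V^2 = 10^2 = 10 * 10 = 100


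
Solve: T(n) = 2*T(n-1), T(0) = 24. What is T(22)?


Unrolling:
T(22) = 2*T(21) = 2^2*T(20) = ... = 2^22*T(0)
= 2^22 * 24
= 4194304 * 24 = 100663296


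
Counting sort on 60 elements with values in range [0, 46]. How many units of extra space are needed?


Output array size: 60 (to store sorted result)
Count array size: 47 (one slot per possible value, range 0 to 46)
Total extra space = 60 + 47 = 107


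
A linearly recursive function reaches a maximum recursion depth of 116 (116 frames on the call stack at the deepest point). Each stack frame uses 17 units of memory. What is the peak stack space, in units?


Maximum recursion depth = 116 frames
Memory per frame = 17 units
Total stack space = depth * frame_size
= 116 * 17 = 1972


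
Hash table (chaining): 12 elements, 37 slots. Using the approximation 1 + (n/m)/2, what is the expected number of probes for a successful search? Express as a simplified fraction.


Computing expected probes:
alpha = 12/37
= 1 + alpha/2
= 1 + 12/(2*37)
= (2*37 + 12) / (2*37)
= 86/74 = 43/37


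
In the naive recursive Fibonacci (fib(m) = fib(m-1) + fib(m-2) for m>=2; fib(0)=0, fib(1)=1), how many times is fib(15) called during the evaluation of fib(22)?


Let N(m) = number of times fib(m) is called while evaluating fib(22).
N(22) = 1 (the initial call).
N(21) = 1 (only fib(22) calls it).
For 1 <= m <= 20: fib(m) is called by fib(m+1) and fib(m+2), so
  N(m) = N(m+1) + N(m+2).
fib(0) is called only by fib(2), so N(0) = N(2).
Walk down from m=22:
  N(22)=1, N(21)=1, N(20)=2, N(19)=3, N(18)=5, N(17)=8, N(16)=13, N(15)=21
N(15) = 21


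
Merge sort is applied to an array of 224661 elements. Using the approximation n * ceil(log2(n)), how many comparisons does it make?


Merge sort divides the array into halves recursively.
Number of levels = ceil(log2(224661)) = 18
At each level, approximately n = 224661 comparisons are needed for merging.
Total comparisons ~ n * ceil(log2(n)) = 224661 * 18 = 4043898


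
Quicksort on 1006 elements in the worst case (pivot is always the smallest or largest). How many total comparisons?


In the worst case, each partition step picks the worst pivot:
  Partition 1: 1005 comparisons (n-1 elements to compare)
  Partition 2: 1004 comparisons
  Partition 3: 1003 comparisons
  Partition 4: 1002 comparisons
  Partition 5: 1001 comparisons
  ...
  Last partition: 0 comparisons
Total = (n-1) + (n-2) + ... + 1 + 0 = n*(n-1)/2
= 1006*1005/2 = 505515


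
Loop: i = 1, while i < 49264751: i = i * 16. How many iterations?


i multiplies by 16 each step:
i = 1 -> 16 -> 256 -> 4096 -> 65536 -> 1048576 -> 16777216 -> 268435456 (stop)
Iterations = ceil(log_16(49264751)) = 7


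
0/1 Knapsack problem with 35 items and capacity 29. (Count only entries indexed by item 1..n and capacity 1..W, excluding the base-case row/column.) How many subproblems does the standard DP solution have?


The DP table is indexed by (item, capacity).
Rows: 35 items
Columns: 29 capacity values (1 to W)
Total subproblems = 35 * 29 = 1015


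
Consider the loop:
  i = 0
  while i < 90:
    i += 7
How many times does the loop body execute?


Starting at i = 0, each iteration adds 7.
Iterations until i >= 90:
  Iteration 1: i = 0 -> i = 7
  Iteration 2: i = 7 -> i = 14
  Iteration 3: i = 14 -> i = 21
  Iteration 4: i = 21 -> i = 28
  Iteration 5: i = 28 -> i = 35
  Iteration 6: i = 35 -> i = 42
  Iteration 7: i = 42 -> i = 49
  Iteration 8: i = 49 -> i = 56
  ... continuing ...
Total iterations = ceil(90/7) = 13
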